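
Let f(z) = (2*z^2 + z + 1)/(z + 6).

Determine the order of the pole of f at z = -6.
Factor the denominator:
  z + 6 = (z + 6)

The numerator P(z) = 2*z^2 + z + 1 has P(-6) = 67 ≠ 0, so no factor of (z + 6) cancels.
Near z = -6 we can therefore write f(z) = g(z)/(z + 6) with g analytic at -6 and g(-6) ≠ 0 (g is just the numerator).

Hence z = -6 is a pole of order 1.

Final answer: 1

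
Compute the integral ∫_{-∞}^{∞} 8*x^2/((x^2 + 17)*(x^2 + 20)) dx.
Let f(z) = 8*z^2/((z^2 + 17)*(z^2 + 20)). The denominator has no real zeros and deg Q - deg P = 2 ≥ 2, so the integral of f over the upper semicircle |z| = R tends to 0 as R → ∞. Closing the contour in the upper half-plane,
  ∫_{-∞}^{∞} f(x) dx = 2πi · Σ Res(f, z_k)  over the poles with Im z_k > 0.

Zeros of the denominator: z^2 + 20 = 0 gives z = ±2*sqrt(5)*I; z^2 + 17 = 0 gives z = ±sqrt(17)*I.
Upper half-plane: z = sqrt(17)*I, z = 2*sqrt(5)*I (simple).

Each pole is a simple zero of Q(z) = z^4 + 37*z^2 + 340, so Res(f, z₀) = P(z₀)/Q'(z₀) with P(z) = 8*z^2, Q'(z) = 4*z^3 + 74*z:
  Res(f, sqrt(17)*I) = (-136)/(6*sqrt(17)*I) = 4*sqrt(17)*I/3
  Res(f, 2*sqrt(5)*I) = (-160)/(-12*sqrt(5)*I) = -8*sqrt(5)*I/3

Sum of residues: 4*I*(-2*sqrt(5) + sqrt(17))/3
∫_{-∞}^{∞} f(x) dx = 2πi · (4*I*(-2*sqrt(5) + sqrt(17))/3) = 8*pi*(-sqrt(17) + 2*sqrt(5))/3

Final answer: 8*pi*(-sqrt(17) + 2*sqrt(5))/3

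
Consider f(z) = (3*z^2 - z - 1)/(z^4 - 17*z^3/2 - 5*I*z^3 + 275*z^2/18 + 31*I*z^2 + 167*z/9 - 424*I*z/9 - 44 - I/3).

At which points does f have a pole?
{-1/2 + I, 3 + I/3, 3 + 2*I/3, 3 + 3*I}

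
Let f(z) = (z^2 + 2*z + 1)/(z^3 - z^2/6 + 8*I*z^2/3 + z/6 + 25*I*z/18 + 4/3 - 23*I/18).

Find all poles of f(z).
{1/2 + I/3, 2/3 - 3*I}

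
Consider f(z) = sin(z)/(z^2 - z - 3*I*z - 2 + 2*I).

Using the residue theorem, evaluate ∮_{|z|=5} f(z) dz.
By the residue theorem, ∮_C f(z) dz = 2πi · (sum of the residues of f at the poles inside |z| = 5).

The denominator factors as (z - 2*I)*(z - 1 - I), so the singularities of f are simple poles at z = 2*I, z = 1 + I.
  |2*I|² = 4 < 25 = 5², so this pole is inside the contour.
  |1 + I|² = 2 < 25 = 5², so this pole is inside the contour.

With P(z) = sin(z) and Q(z) = z^2 - z - 3*I*z - 2 + 2*I, each pole is simple, so Res(f, z₀) = P(z₀)/Q'(z₀) with Q'(z) = 2*z - 1 - 3*I.
  Res(f, 2*I) = P(2*I)/Q'(2*I) = (I*sinh(2))/(-1 + I) = (1/2 - I/2)*sinh(2)
  Res(f, 1 + I) = P(1 + I)/Q'(1 + I) = (sin(1 + I))/(1 - I) = (1/2 + I/2)*sin(1 + I)

Sum of residues inside C: (1/2 - I/2)*sinh(2) + (1/2 + I/2)*sin(1 + I)
∮_C f(z) dz = 2πi · ((1/2 - I/2)*sinh(2) + (1/2 + I/2)*sin(1 + I)) = pi*(-1 + I)*sin(1 + I) + pi*(1 + I)*sinh(2)

Final answer: pi*(-1 + I)*sin(1 + I) + pi*(1 + I)*sinh(2)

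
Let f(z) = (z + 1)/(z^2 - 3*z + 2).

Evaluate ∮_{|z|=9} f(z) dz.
By the residue theorem, ∮_C f(z) dz = 2πi · (sum of the residues of f at the poles inside |z| = 9).

The denominator factors as (z - 1)*(z - 2), so the singularities of f are simple poles at z = 1, z = 2.
  |1|² = 1 < 81 = 9², so this pole is inside the contour.
  |2|² = 4 < 81 = 9², so this pole is inside the contour.

With P(z) = z + 1 and Q(z) = z^2 - 3*z + 2, each pole is simple, so Res(f, z₀) = P(z₀)/Q'(z₀) with Q'(z) = 2*z - 3.
  Res(f, 1) = P(1)/Q'(1) = (2)/(-1) = -2
  Res(f, 2) = P(2)/Q'(2) = (3)/(1) = 3

Sum of residues inside C: 1
∮_C f(z) dz = 2πi · (1) = 2*I*pi

Final answer: 2*I*pi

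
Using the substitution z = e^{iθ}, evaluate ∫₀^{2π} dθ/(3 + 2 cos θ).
Let J = ∫₀^{2π} dθ/(3 + 2 cos θ).
Put z = e^{iθ}: then cos θ = (z + 1/z)/2, dθ = dz/(iz), and z runs once counterclockwise around |z| = 1:
  J = ∮_{|z|=1} 1/(3 + 2*(z + 1/z)/2) · dz/(iz) = (2/i) ∮_{|z|=1} dz/(2*z^2 + 6*z + 2).
The roots of 2*z^2 + 6*z + 2 are z = (-3 ± sqrt(3^2 - 2^2))/2, with sqrt(5) = sqrt(5); their product is 1, so only z₊ = -3/2 + sqrt(5)/2 lies inside the unit circle (z₋ = -3/2 - sqrt(5)/2 lies outside).
z₊ is a simple zero of q(z) = 2*z^2 + 6*z + 2, so Res(1/q, z₊) = 1/q'(z₊) with q'(z) = 4*z + 6; and q'(z₊) = 2*(z₊ - z₋) = 2*sqrt(5).
Therefore J = (2/i) · 2πi · 1/(2*sqrt(5)) = 2*pi/(sqrt(5)) = 2*sqrt(5)*pi/5

Final answer: 2*sqrt(5)*pi/5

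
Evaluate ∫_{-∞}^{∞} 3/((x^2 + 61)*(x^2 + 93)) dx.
Let f(z) = 3/((z^2 + 61)*(z^2 + 93)). The denominator has no real zeros and deg Q - deg P = 4 ≥ 2, so the integral of f over the upper semicircle |z| = R tends to 0 as R → ∞. Closing the contour in the upper half-plane,
  ∫_{-∞}^{∞} f(x) dx = 2πi · Σ Res(f, z_k)  over the poles with Im z_k > 0.

Zeros of the denominator: z^2 + 61 = 0 gives z = ±sqrt(61)*I; z^2 + 93 = 0 gives z = ±sqrt(93)*I.
Upper half-plane: z = sqrt(61)*I, z = sqrt(93)*I (simple).

Each pole is a simple zero of Q(z) = z^4 + 154*z^2 + 5673, so Res(f, z₀) = P(z₀)/Q'(z₀) with P(z) = 3, Q'(z) = 4*z^3 + 308*z:
  Res(f, sqrt(61)*I) = (3)/(64*sqrt(61)*I) = -3*sqrt(61)*I/3904
  Res(f, sqrt(93)*I) = (3)/(-64*sqrt(93)*I) = sqrt(93)*I/1984

Sum of residues: I*(-93*sqrt(61) + 61*sqrt(93))/121024
∫_{-∞}^{∞} f(x) dx = 2πi · (I*(-93*sqrt(61) + 61*sqrt(93))/121024) = pi*(-61*sqrt(93) + 93*sqrt(61))/60512

Final answer: pi*(-61*sqrt(93) + 93*sqrt(61))/60512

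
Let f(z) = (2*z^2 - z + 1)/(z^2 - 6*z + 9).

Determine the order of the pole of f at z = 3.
Factor the denominator:
  z^2 - 6*z + 9 = (z - 3)^2

The numerator P(z) = 2*z^2 - z + 1 has P(3) = 16 ≠ 0, so no factor of (z - 3) cancels.
Near z = 3 we can therefore write f(z) = g(z)/(z - 3)^2 with g analytic at 3 and g(3) ≠ 0 (g is just the numerator).

Hence z = 3 is a pole of order 2.

Final answer: 2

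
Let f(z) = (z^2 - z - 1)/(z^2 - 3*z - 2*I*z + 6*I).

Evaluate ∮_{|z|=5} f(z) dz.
By the residue theorem, ∮_C f(z) dz = 2πi · (sum of the residues of f at the poles inside |z| = 5).

The denominator factors as (z - 3)*(z - 2*I), so the singularities of f are simple poles at z = 3, z = 2*I.
  |3|² = 9 < 25 = 5², so this pole is inside the contour.
  |2*I|² = 4 < 25 = 5², so this pole is inside the contour.

With P(z) = z^2 - z - 1 and Q(z) = z^2 - 3*z - 2*I*z + 6*I, each pole is simple, so Res(f, z₀) = P(z₀)/Q'(z₀) with Q'(z) = 2*z - 3 - 2*I.
  Res(f, 3) = P(3)/Q'(3) = (5)/(3 - 2*I) = 15/13 + 10*I/13
  Res(f, 2*I) = P(2*I)/Q'(2*I) = (-5 - 2*I)/(-3 + 2*I) = 11/13 + 16*I/13

Sum of residues inside C: 2 + 2*I
∮_C f(z) dz = 2πi · (2 + 2*I) = pi*(-4 + 4*I)

Final answer: pi*(-4 + 4*I)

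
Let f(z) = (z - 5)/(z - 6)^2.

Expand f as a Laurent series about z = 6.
1/(z - 6)^2 + 1/(z - 6)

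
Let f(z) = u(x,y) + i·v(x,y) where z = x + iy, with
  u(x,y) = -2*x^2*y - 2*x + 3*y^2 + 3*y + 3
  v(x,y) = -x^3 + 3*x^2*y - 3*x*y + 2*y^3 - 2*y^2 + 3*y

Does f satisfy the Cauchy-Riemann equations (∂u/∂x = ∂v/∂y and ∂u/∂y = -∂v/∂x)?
∂u/∂x = -4*x*y - 2
∂v/∂y = 3*x^2 - 3*x + 6*y^2 - 4*y + 3
∂u/∂y = -2*x^2 + 6*y + 3
∂v/∂x = -3*x^2 + 6*x*y - 3*y
∂u/∂x ≠ ∂v/∂y and ∂u/∂y ≠ -∂v/∂x; the Cauchy-Riemann equations are not satisfied, so f is not analytic.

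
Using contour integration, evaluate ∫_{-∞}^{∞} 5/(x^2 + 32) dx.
Let f(z) = 5/(z^2 + 32). The denominator has no real zeros and deg Q - deg P = 2 ≥ 2, so the integral of f over the upper semicircle |z| = R tends to 0 as R → ∞. Closing the contour in the upper half-plane,
  ∫_{-∞}^{∞} f(x) dx = 2πi · Σ Res(f, z_k)  over the poles with Im z_k > 0.

Zeros of the denominator: z^2 + 32 = 0 gives z = ±4*sqrt(2)*I.
Upper half-plane: z = 4*sqrt(2)*I (simple).

Each pole is a simple zero of Q(z) = z^2 + 32, so Res(f, z₀) = P(z₀)/Q'(z₀) with P(z) = 5, Q'(z) = 2*z:
  Res(f, 4*sqrt(2)*I) = (5)/(8*sqrt(2)*I) = -5*sqrt(2)*I/16

∫_{-∞}^{∞} f(x) dx = 2πi · (-5*sqrt(2)*I/16) = 5*sqrt(2)*pi/8

Final answer: 5*sqrt(2)*pi/8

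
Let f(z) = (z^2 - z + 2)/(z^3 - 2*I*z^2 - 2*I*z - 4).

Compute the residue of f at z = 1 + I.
Write f(z) = P(z)/Q(z) with P(z) = z^2 - z + 2 and Q(z) = z^3 - 2*I*z^2 - 2*I*z - 4.
The denominator factors as Q(z) = (z + 1 + I)*(z - 1 - I)*(z - 2*I), so z = 1 + I is a simple zero of Q and P is analytic there; z = 1 + I is therefore a simple pole and
  Res(f, z₀) = P(z₀)/Q'(z₀).

Q'(z) = 3*z^2 - 4*I*z - 2*I, so Q'(1 + I) = 4.
P(1 + I) = 1 + I.

Res(f, 1 + I) = (1 + I)/(4) = 1/4 + I/4

Final answer: 1/4 + I/4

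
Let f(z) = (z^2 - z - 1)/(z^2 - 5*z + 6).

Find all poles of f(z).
{2, 3}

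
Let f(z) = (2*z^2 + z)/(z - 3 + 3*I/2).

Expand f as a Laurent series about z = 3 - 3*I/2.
Put w = z - (3 - 3*I/2), i.e. z = w + 3 - 3*I/2. The denominator is w, so it suffices to rewrite the numerator in powers of w.

P(z) = 2*z^2 + z
P(w + 3 - 3*I/2) = 33/2 - 39*I/2 + (13 - 6*I)*w + 2*w^2

Dividing each term by w:
  f = (33/2 - 39*I/2)/w + 13 - 6*I + 2*w

Substituting back w = z - 3 + 3*I/2:
  f(z) = (33/2 - 39*I/2)/(z - 3 + 3*I/2) + 13 - 6*I + 2*(z - 3 + 3*I/2)

The series is finite because the numerator is a polynomial; the negative powers form the principal part, and the coefficient of 1/(z - 3 + 3*I/2) gives Res(f, 3 - 3*I/2) = 33/2 - 39*I/2.

Final answer: (33/2 - 39*I/2)/(z - 3 + 3*I/2) + 13 - 6*I + 2*(z - 3 + 3*I/2)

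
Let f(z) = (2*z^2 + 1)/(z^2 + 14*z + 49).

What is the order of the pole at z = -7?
Factor the denominator:
  z^2 + 14*z + 49 = (z + 7)^2

The numerator P(z) = 2*z^2 + 1 has P(-7) = 99 ≠ 0, so no factor of (z + 7) cancels.
Near z = -7 we can therefore write f(z) = g(z)/(z + 7)^2 with g analytic at -7 and g(-7) ≠ 0 (g is just the numerator).

Hence z = -7 is a pole of order 2.

Final answer: 2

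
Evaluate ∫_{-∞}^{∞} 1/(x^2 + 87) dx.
Let f(z) = 1/(z^2 + 87). The denominator has no real zeros and deg Q - deg P = 2 ≥ 2, so the integral of f over the upper semicircle |z| = R tends to 0 as R → ∞. Closing the contour in the upper half-plane,
  ∫_{-∞}^{∞} f(x) dx = 2πi · Σ Res(f, z_k)  over the poles with Im z_k > 0.

Zeros of the denominator: z^2 + 87 = 0 gives z = ±sqrt(87)*I.
Upper half-plane: z = sqrt(87)*I (simple).

Each pole is a simple zero of Q(z) = z^2 + 87, so Res(f, z₀) = P(z₀)/Q'(z₀) with P(z) = 1, Q'(z) = 2*z:
  Res(f, sqrt(87)*I) = (1)/(2*sqrt(87)*I) = -sqrt(87)*I/174

∫_{-∞}^{∞} f(x) dx = 2πi · (-sqrt(87)*I/174) = sqrt(87)*pi/87

Final answer: sqrt(87)*pi/87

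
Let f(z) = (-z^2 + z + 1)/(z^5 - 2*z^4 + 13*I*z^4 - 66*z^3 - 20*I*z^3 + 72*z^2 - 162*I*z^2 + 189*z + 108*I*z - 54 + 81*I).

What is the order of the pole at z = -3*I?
Factor the denominator:
  z^5 - 2*z^4 + 13*I*z^4 - 66*z^3 - 20*I*z^3 + 72*z^2 - 162*I*z^2 + 189*z + 108*I*z - 54 + 81*I = (z + 3*I)^3*(z + I)*(z - 2 + 3*I)

The numerator P(z) = -z^2 + z + 1 has P(-3*I) = 10 - 3*I ≠ 0, so no factor of (z + 3*I) cancels.
Near z = -3*I we can therefore write f(z) = g(z)/(z + 3*I)^3 with g analytic at -3*I and g(-3*I) ≠ 0 (g is the numerator divided by the remaining denominator factors).

Hence z = -3*I is a pole of order 3.

Final answer: 3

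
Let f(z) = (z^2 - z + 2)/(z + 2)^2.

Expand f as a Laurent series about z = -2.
Put w = z - (-2), i.e. z = w - 2. The denominator is w^2, so it suffices to rewrite the numerator in powers of w.

P(z) = z^2 - z + 2
P(w - 2) = 8 - 5*w + w^2

Dividing each term by w^2:
  f = 8/w^2 - 5/w + 1

Substituting back w = z + 2:
  f(z) = 8/(z + 2)^2 - 5/(z + 2) + 1

The series is finite because the numerator is a polynomial; the negative powers form the principal part, and the coefficient of 1/(z + 2) gives Res(f, -2) = -5.

Final answer: 8/(z + 2)^2 - 5/(z + 2) + 1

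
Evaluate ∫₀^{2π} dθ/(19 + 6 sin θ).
Call the integral J. The integrand is 2π-periodic and we integrate over a full period, so shifting θ does not change the value (θ → θ + π/2 turns sin θ into cos θ). Hence
  J = ∫₀^{2π} dθ/(19 + 6 cos θ).
Put z = e^{iθ}: then cos θ = (z + 1/z)/2, dθ = dz/(iz), and z runs once counterclockwise around |z| = 1:
  J = ∮_{|z|=1} 1/(19 + 6*(z + 1/z)/2) · dz/(iz) = (2/i) ∮_{|z|=1} dz/(6*z^2 + 38*z + 6).
The roots of 6*z^2 + 38*z + 6 are z = (-19 ± sqrt(19^2 - 6^2))/6, with sqrt(325) = 5*sqrt(13); their product is 1, so only z₊ = -19/6 + 5*sqrt(13)/6 lies inside the unit circle (z₋ = -19/6 - 5*sqrt(13)/6 lies outside).
z₊ is a simple zero of q(z) = 6*z^2 + 38*z + 6, so Res(1/q, z₊) = 1/q'(z₊) with q'(z) = 12*z + 38; and q'(z₊) = 6*(z₊ - z₋) = 10*sqrt(13).
Therefore J = (2/i) · 2πi · 1/(10*sqrt(13)) = 2*pi/(5*sqrt(13)) = 2*sqrt(13)*pi/65

Final answer: 2*sqrt(13)*pi/65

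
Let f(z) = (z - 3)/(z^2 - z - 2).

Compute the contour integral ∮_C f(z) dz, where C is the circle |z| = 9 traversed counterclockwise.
By the residue theorem, ∮_C f(z) dz = 2πi · (sum of the residues of f at the poles inside |z| = 9).

The denominator factors as (z - 2)*(z + 1), so the singularities of f are simple poles at z = 2, z = -1.
  |2|² = 4 < 81 = 9², so this pole is inside the contour.
  |-1|² = 1 < 81 = 9², so this pole is inside the contour.

With P(z) = z - 3 and Q(z) = z^2 - z - 2, each pole is simple, so Res(f, z₀) = P(z₀)/Q'(z₀) with Q'(z) = 2*z - 1.
  Res(f, 2) = P(2)/Q'(2) = (-1)/(3) = -1/3
  Res(f, -1) = P(-1)/Q'(-1) = (-4)/(-3) = 4/3

Sum of residues inside C: 1
∮_C f(z) dz = 2πi · (1) = 2*I*pi

Final answer: 2*I*pi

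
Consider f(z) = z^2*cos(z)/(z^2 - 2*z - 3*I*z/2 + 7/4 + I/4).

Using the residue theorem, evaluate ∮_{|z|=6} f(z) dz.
pi*(-4/29 + 10*I/29)*cos(1/2 - I/2) + pi*(-83/29 + 106*I/29)*cos(3/2 + 2*I)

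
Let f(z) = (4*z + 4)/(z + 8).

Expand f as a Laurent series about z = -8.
-28/(z + 8) + 4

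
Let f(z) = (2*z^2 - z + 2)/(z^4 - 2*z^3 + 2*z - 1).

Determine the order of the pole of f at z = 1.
Factor the denominator:
  z^4 - 2*z^3 + 2*z - 1 = (z - 1)^3*(z + 1)

The numerator P(z) = 2*z^2 - z + 2 has P(1) = 3 ≠ 0, so no factor of (z - 1) cancels.
Near z = 1 we can therefore write f(z) = g(z)/(z - 1)^3 with g analytic at 1 and g(1) ≠ 0 (g is the numerator divided by the remaining denominator factors).

Hence z = 1 is a pole of order 3.

Final answer: 3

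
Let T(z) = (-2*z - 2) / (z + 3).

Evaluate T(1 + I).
Substitute z = 1 + I:
  numerator:   -2*(1 + I) - 2 = -4 - 2*I
  denominator: (1 + I) + 3 = 4 + I
T(1 + I) = (-4 - 2*I)/(4 + I); multiplying numerator and denominator by the conjugate 4 - I gives (-18 - 4*I)/17 = -18/17 - 4*I/17

Final answer: -18/17 - 4*I/17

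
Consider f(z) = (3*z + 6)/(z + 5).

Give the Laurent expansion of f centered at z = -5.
-9/(z + 5) + 3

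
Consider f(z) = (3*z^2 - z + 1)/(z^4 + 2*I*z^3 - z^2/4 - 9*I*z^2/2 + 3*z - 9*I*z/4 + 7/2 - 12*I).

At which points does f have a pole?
{-3/2 - 2*I, -1/2 + I, -2*I, 2 + I}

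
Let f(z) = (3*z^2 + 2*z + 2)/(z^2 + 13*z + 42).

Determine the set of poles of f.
{-7, -6}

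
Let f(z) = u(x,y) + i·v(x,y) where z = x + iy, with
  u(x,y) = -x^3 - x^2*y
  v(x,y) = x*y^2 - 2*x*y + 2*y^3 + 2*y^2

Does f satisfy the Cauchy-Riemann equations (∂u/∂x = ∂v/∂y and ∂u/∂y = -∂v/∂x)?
∂u/∂x = -3*x^2 - 2*x*y
∂v/∂y = 2*x*y - 2*x + 6*y^2 + 4*y
∂u/∂y = -x^2
∂v/∂x = y^2 - 2*y
∂u/∂x ≠ ∂v/∂y and ∂u/∂y ≠ -∂v/∂x; the Cauchy-Riemann equations are not satisfied, so f is not analytic.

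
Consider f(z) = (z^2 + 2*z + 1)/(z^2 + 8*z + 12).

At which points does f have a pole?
The singularities of f are the zeros of the denominator. Factoring,
  z^2 + 8*z + 12 = (z + 2)*(z + 6)
so the candidates are z = -2, z = -6.

Check the numerator P(z) = z^2 + 2*z + 1 at each one:
  P(-2) = 1 ≠ 0, so z = -2 is a (simple) pole.
  P(-6) = 25 ≠ 0, so z = -6 is a (simple) pole.

Poles of f: {-6, -2}

Final answer: {-6, -2}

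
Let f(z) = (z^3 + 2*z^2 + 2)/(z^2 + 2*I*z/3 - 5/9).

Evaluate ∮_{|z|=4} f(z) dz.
By the residue theorem, ∮_C f(z) dz = 2πi · (sum of the residues of f at the poles inside |z| = 4).

The denominator factors as (z + 2/3 + I/3)*(z - 2/3 + I/3), so the singularities of f are simple poles at z = -2/3 - I/3, z = 2/3 - I/3.
  |-2/3 - I/3|² = 5/9 < 16 = 4², so this pole is inside the contour.
  |2/3 - I/3|² = 5/9 < 16 = 4², so this pole is inside the contour.

With P(z) = z^3 + 2*z^2 + 2 and Q(z) = z^2 + 2*I*z/3 - 5/9, each pole is simple, so Res(f, z₀) = P(z₀)/Q'(z₀) with Q'(z) = 2*z + 2*I/3.
  Res(f, -2/3 - I/3) = P(-2/3 - I/3)/Q'(-2/3 - I/3) = (70/27 + 13*I/27)/(-4/3) = -35/18 - 13*I/36
  Res(f, 2/3 - I/3) = P(2/3 - I/3)/Q'(2/3 - I/3) = (74/27 - 35*I/27)/(4/3) = 37/18 - 35*I/36

Sum of residues inside C: 1/9 - 4*I/3
∮_C f(z) dz = 2πi · (1/9 - 4*I/3) = pi*(8/3 + 2*I/9)

Final answer: pi*(8/3 + 2*I/9)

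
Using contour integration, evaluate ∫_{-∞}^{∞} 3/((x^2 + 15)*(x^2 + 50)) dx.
pi*(-3*sqrt(2) + 2*sqrt(15))/350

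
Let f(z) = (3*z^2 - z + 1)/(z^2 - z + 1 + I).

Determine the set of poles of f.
The singularities of f are the zeros of the denominator. Factoring,
  z^2 - z + 1 + I = (z - I)*(z - 1 + I)
so the candidates are z = I, z = 1 - I.

Check the numerator P(z) = 3*z^2 - z + 1 at each one:
  P(I) = -2 - I ≠ 0, so z = I is a (simple) pole.
  P(1 - I) = -5*I ≠ 0, so z = 1 - I is a (simple) pole.

Poles of f: {I, 1 - I}

Final answer: {I, 1 - I}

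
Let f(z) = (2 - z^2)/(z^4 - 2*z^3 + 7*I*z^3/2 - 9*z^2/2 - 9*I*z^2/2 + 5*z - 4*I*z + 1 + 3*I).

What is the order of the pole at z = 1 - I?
Factor the denominator:
  z^4 - 2*z^3 + 7*I*z^3/2 - 9*z^2/2 - 9*I*z^2/2 + 5*z - 4*I*z + 1 + 3*I = (z - 1 + I)^3*(z + 1 + I/2)

The numerator P(z) = 2 - z^2 has P(1 - I) = 2 + 2*I ≠ 0, so no factor of (z - 1 + I) cancels.
Near z = 1 - I we can therefore write f(z) = g(z)/(z - 1 + I)^3 with g analytic at 1 - I and g(1 - I) ≠ 0 (g is the numerator divided by the remaining denominator factors).

Hence z = 1 - I is a pole of order 3.

Final answer: 3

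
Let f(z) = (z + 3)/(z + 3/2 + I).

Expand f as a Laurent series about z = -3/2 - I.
Put w = z - (-3/2 - I), i.e. z = w - 3/2 - I. The denominator is w, so it suffices to rewrite the numerator in powers of w.

P(z) = z + 3
P(w - 3/2 - I) = 3/2 - I + w

Dividing each term by w:
  f = (3/2 - I)/w + 1

Substituting back w = z + 3/2 + I:
  f(z) = (3/2 - I)/(z + 3/2 + I) + 1

The series is finite because the numerator is a polynomial; the negative powers form the principal part, and the coefficient of 1/(z + 3/2 + I) gives Res(f, -3/2 - I) = 3/2 - I.

Final answer: (3/2 - I)/(z + 3/2 + I) + 1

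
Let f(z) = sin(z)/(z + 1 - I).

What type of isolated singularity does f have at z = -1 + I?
Write f(z) = g(z)/(z + 1 - I) with g(z) = sin(z).
g is entire and g(-1 + I) = -sin(1 - I) ≠ 0, so no factor of (z + 1 - I) cancels: the Laurent expansion of f about z = -1 + I starts at the power -1, i.e. lim_{z→z₀} (z - z₀) f(z) = -sin(1 - I) is finite and nonzero.
So z = -1 + I is a pole of order 1.

Final answer: pole of order 1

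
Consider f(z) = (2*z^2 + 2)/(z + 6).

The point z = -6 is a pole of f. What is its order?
Factor the denominator:
  z + 6 = (z + 6)

The numerator P(z) = 2*z^2 + 2 has P(-6) = 74 ≠ 0, so no factor of (z + 6) cancels.
Near z = -6 we can therefore write f(z) = g(z)/(z + 6) with g analytic at -6 and g(-6) ≠ 0 (g is just the numerator).

Hence z = -6 is a pole of order 1.

Final answer: 1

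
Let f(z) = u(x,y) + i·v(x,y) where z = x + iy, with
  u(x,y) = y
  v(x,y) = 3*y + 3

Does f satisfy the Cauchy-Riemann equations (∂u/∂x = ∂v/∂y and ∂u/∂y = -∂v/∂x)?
∂u/∂x = 0
∂v/∂y = 3
∂u/∂y = 1
∂v/∂x = 0
∂u/∂x ≠ ∂v/∂y and ∂u/∂y ≠ -∂v/∂x; the Cauchy-Riemann equations are not satisfied, so f is not analytic.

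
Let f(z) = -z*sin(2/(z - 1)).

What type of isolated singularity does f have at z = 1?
Let u = z - 1. Then
  sin(2/u) = Σ_{k≥0} (-1)^k (2)^(2k+1)/((2k+1)!·u^(2k+1)) = 2/u - 4/(3*u^3) + 4/(15*u^5) + ...
which has infinitely many negative powers of u, so sin(2/(z - 1)) has an essential singularity at z = 1.
The extra factor z is a nonzero polynomial; if the product had at most a pole at z = 1, dividing by that polynomial would leave sin(2/(z - 1)) with at most a pole too — contradiction. (Equivalently, the product's Laurent series still has infinitely many negative powers.)
So the singularity is essential.

Final answer: essential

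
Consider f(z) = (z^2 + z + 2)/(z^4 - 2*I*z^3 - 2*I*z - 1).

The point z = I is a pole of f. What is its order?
Factor the denominator:
  z^4 - 2*I*z^3 - 2*I*z - 1 = (z - I)^3*(z + I)

The numerator P(z) = z^2 + z + 2 has P(I) = 1 + I ≠ 0, so no factor of (z - I) cancels.
Near z = I we can therefore write f(z) = g(z)/(z - I)^3 with g analytic at I and g(I) ≠ 0 (g is the numerator divided by the remaining denominator factors).

Hence z = I is a pole of order 3.

Final answer: 3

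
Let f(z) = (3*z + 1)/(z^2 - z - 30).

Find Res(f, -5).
Write f(z) = P(z)/Q(z) with P(z) = 3*z + 1 and Q(z) = z^2 - z - 30.
The denominator factors as Q(z) = (z - 6)*(z + 5), so z = -5 is a simple zero of Q and P is analytic there; z = -5 is therefore a simple pole and
  Res(f, z₀) = P(z₀)/Q'(z₀).

Q'(z) = 2*z - 1, so Q'(-5) = -11.
P(-5) = -14.

Res(f, -5) = (-14)/(-11) = 14/11

Final answer: 14/11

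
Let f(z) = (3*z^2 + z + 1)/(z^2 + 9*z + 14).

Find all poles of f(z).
The singularities of f are the zeros of the denominator. Factoring,
  z^2 + 9*z + 14 = (z + 2)*(z + 7)
so the candidates are z = -2, z = -7.

Check the numerator P(z) = 3*z^2 + z + 1 at each one:
  P(-2) = 11 ≠ 0, so z = -2 is a (simple) pole.
  P(-7) = 141 ≠ 0, so z = -7 is a (simple) pole.

Poles of f: {-7, -2}

Final answer: {-7, -2}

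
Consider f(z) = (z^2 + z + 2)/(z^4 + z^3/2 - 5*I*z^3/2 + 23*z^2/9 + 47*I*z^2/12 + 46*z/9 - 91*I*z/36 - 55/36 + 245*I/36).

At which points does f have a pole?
The singularities of f are the zeros of the denominator. Factoring,
  z^4 + z^3/2 - 5*I*z^3/2 + 23*z^2/9 + 47*I*z^2/12 + 46*z/9 - 91*I*z/36 - 55/36 + 245*I/36 = (z + 2/3 - 3*I/2)*(z + 1 - 3*I)*(z - 1/2 + I)*(z - 2/3 + I)
so the candidates are z = -2/3 + 3*I/2, z = -1 + 3*I, z = 1/2 - I, z = 2/3 - I.

Check the numerator P(z) = z^2 + z + 2 at each one:
  P(-2/3 + 3*I/2) = -17/36 - I/2 ≠ 0, so z = -2/3 + 3*I/2 is a (simple) pole.
  P(-1 + 3*I) = -7 - 3*I ≠ 0, so z = -1 + 3*I is a (simple) pole.
  P(1/2 - I) = 7/4 - 2*I ≠ 0, so z = 1/2 - I is a (simple) pole.
  P(2/3 - I) = 19/9 - 7*I/3 ≠ 0, so z = 2/3 - I is a (simple) pole.

Poles of f: {-1 + 3*I, -2/3 + 3*I/2, 1/2 - I, 2/3 - I}

Final answer: {-1 + 3*I, -2/3 + 3*I/2, 1/2 - I, 2/3 - I}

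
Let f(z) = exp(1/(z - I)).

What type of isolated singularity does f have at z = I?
essential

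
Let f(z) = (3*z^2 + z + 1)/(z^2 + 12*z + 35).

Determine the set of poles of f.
The singularities of f are the zeros of the denominator. Factoring,
  z^2 + 12*z + 35 = (z + 7)*(z + 5)
so the candidates are z = -7, z = -5.

Check the numerator P(z) = 3*z^2 + z + 1 at each one:
  P(-7) = 141 ≠ 0, so z = -7 is a (simple) pole.
  P(-5) = 71 ≠ 0, so z = -5 is a (simple) pole.

Poles of f: {-7, -5}

Final answer: {-7, -5}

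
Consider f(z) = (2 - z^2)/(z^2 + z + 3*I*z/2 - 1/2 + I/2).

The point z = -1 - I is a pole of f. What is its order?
Factor the denominator:
  z^2 + z + 3*I*z/2 - 1/2 + I/2 = (z + 1 + I)*(z + I/2)

The numerator P(z) = 2 - z^2 has P(-1 - I) = 2 - 2*I ≠ 0, so no factor of (z + 1 + I) cancels.
Near z = -1 - I we can therefore write f(z) = g(z)/(z + 1 + I) with g analytic at -1 - I and g(-1 - I) ≠ 0 (g is the numerator divided by the remaining denominator factors).

Hence z = -1 - I is a pole of order 1.

Final answer: 1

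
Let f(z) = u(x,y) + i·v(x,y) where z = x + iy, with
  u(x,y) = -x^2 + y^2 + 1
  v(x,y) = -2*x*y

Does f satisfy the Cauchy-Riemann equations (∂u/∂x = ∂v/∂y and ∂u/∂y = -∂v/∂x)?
∂u/∂x = -2*x
∂v/∂y = -2*x
∂u/∂y = 2*y
∂v/∂x = -2*y
∂u/∂x = ∂v/∂y and ∂u/∂y = -∂v/∂x hold identically; f is analytic.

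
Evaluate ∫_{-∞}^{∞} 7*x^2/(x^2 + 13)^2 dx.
Let f(z) = 7*z^2/(z^2 + 13)^2. The denominator has no real zeros and deg Q - deg P = 2 ≥ 2, so the integral of f over the upper semicircle |z| = R tends to 0 as R → ∞. Closing the contour in the upper half-plane,
  ∫_{-∞}^{∞} f(x) dx = 2πi · Σ Res(f, z_k)  over the poles with Im z_k > 0.

Zeros of the denominator: z^2 + 13 = 0 gives z = ±sqrt(13)*I.
Upper half-plane: z = sqrt(13)*I (a pole of order 2).

Write f(z) = g(z)/(z - sqrt(13)*I)^2 with g(z) = 7*z^2/(z + sqrt(13)*I)^2. For a double pole, Res(f, z₀) = g'(z₀):
  g'(z) = 14*sqrt(13)*I*z/(z + sqrt(13)*I)^3
  Res(f, sqrt(13)*I) = g'(sqrt(13)*I) = -7*sqrt(13)*I/52

∫_{-∞}^{∞} f(x) dx = 2πi · (-7*sqrt(13)*I/52) = 7*sqrt(13)*pi/26

Final answer: 7*sqrt(13)*pi/26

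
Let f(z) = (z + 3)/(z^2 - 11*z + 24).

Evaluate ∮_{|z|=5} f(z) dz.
-12*I*pi/5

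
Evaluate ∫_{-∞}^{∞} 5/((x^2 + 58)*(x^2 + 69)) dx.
5*pi*(-58*sqrt(69) + 69*sqrt(58))/44022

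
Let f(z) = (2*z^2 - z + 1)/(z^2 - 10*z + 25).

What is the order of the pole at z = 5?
2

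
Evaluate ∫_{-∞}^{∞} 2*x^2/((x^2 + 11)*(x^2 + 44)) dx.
Let f(z) = 2*z^2/((z^2 + 11)*(z^2 + 44)). The denominator has no real zeros and deg Q - deg P = 2 ≥ 2, so the integral of f over the upper semicircle |z| = R tends to 0 as R → ∞. Closing the contour in the upper half-plane,
  ∫_{-∞}^{∞} f(x) dx = 2πi · Σ Res(f, z_k)  over the poles with Im z_k > 0.

Zeros of the denominator: z^2 + 44 = 0 gives z = ±2*sqrt(11)*I; z^2 + 11 = 0 gives z = ±sqrt(11)*I.
Upper half-plane: z = sqrt(11)*I, z = 2*sqrt(11)*I (simple).

Each pole is a simple zero of Q(z) = z^4 + 55*z^2 + 484, so Res(f, z₀) = P(z₀)/Q'(z₀) with P(z) = 2*z^2, Q'(z) = 4*z^3 + 110*z:
  Res(f, sqrt(11)*I) = (-22)/(66*sqrt(11)*I) = sqrt(11)*I/33
  Res(f, 2*sqrt(11)*I) = (-88)/(-132*sqrt(11)*I) = -2*sqrt(11)*I/33

Sum of residues: -sqrt(11)*I/33
∫_{-∞}^{∞} f(x) dx = 2πi · (-sqrt(11)*I/33) = 2*sqrt(11)*pi/33

Final answer: 2*sqrt(11)*pi/33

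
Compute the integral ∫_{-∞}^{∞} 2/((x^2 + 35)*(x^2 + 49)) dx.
Let f(z) = 2/((z^2 + 35)*(z^2 + 49)). The denominator has no real zeros and deg Q - deg P = 4 ≥ 2, so the integral of f over the upper semicircle |z| = R tends to 0 as R → ∞. Closing the contour in the upper half-plane,
  ∫_{-∞}^{∞} f(x) dx = 2πi · Σ Res(f, z_k)  over the poles with Im z_k > 0.

Zeros of the denominator: z^2 + 35 = 0 gives z = ±sqrt(35)*I; z^2 + 49 = 0 gives z = ±7*I.
Upper half-plane: z = 7*I, z = sqrt(35)*I (simple).

Each pole is a simple zero of Q(z) = z^4 + 84*z^2 + 1715, so Res(f, z₀) = P(z₀)/Q'(z₀) with P(z) = 2, Q'(z) = 4*z^3 + 168*z:
  Res(f, 7*I) = (2)/(-196*I) = I/98
  Res(f, sqrt(35)*I) = (2)/(28*sqrt(35)*I) = -sqrt(35)*I/490

Sum of residues: I*(5 - sqrt(35))/490
∫_{-∞}^{∞} f(x) dx = 2πi · (I*(5 - sqrt(35))/490) = pi*(-5 + sqrt(35))/245

Final answer: pi*(-5 + sqrt(35))/245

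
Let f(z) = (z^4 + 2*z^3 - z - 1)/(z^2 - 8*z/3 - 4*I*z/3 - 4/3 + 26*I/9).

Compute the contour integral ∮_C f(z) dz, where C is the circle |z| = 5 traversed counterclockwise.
By the residue theorem, ∮_C f(z) dz = 2πi · (sum of the residues of f at the poles inside |z| = 5).

The denominator factors as (z + 1/3 - I)*(z - 3 - I/3), so the singularities of f are simple poles at z = -1/3 + I, z = 3 + I/3.
  |-1/3 + I|² = 10/9 < 25 = 5², so this pole is inside the contour.
  |3 + I/3|² = 82/9 < 25 = 5², so this pole is inside the contour.

With P(z) = z^4 + 2*z^3 - z - 1 and Q(z) = z^2 - 8*z/3 - 4*I*z/3 - 4/3 + 26*I/9, each pole is simple, so Res(f, z₀) = P(z₀)/Q'(z₀) with Q'(z) = 2*z - 8/3 - 4*I/3.
  Res(f, -1/3 + I) = P(-1/3 + I)/Q'(-1/3 + I) = (130/81 - 31*I/27)/(-10/3 + 2*I/3) = -743/1404 + 335*I/1404
  Res(f, 3 + I/3) = P(3 + I/3)/Q'(3 + I/3) = (9964/81 + 1435*I/27)/(10/3 - 2*I/3) = 45515/1404 + 31489*I/1404

Sum of residues inside C: 287/9 + 68*I/3
∮_C f(z) dz = 2πi · (287/9 + 68*I/3) = pi*(-136/3 + 574*I/9)

Final answer: pi*(-136/3 + 574*I/9)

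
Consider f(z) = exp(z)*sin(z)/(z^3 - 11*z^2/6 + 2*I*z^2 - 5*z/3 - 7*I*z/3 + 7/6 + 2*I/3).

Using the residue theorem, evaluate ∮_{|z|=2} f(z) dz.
By the residue theorem, ∮_C f(z) dz = 2πi · (sum of the residues of f at the poles inside |z| = 2).

The denominator factors as (z + 2/3 + I)*(z - 1/2)*(z - 2 + I), so the singularities of f are simple poles at z = -2/3 - I, z = 1/2, z = 2 - I.
  |-2/3 - I|² = 13/9 < 4 = 2², so this pole is inside the contour.
  |1/2|² = 1/4 < 4 = 2², so this pole is inside the contour.
  |2 - I|² = 5 > 4 = 2², so this pole is outside the contour.

With P(z) = exp(z)*sin(z) and Q(z) = z^3 - 11*z^2/6 + 2*I*z^2 - 5*z/3 - 7*I*z/3 + 7/6 + 2*I/3, each pole is simple, so Res(f, z₀) = P(z₀)/Q'(z₀) with Q'(z) = 3*z^2 - 11*z/3 + 4*I*z - 5/3 - 7*I/3.
  Res(f, -2/3 - I) = P(-2/3 - I)/Q'(-2/3 - I) = (-exp(-2/3 - I)*sin(2/3 + I))/(28/9 + 8*I/3) = (-63/340 + 27*I/170)*exp(-2/3 - I)*sin(2/3 + I)
  Res(f, 1/2) = P(1/2)/Q'(1/2) = (exp(1/2)*sin(1/2))/(-11/4 - I/3) = (-396/1105 + 48*I/1105)*exp(1/2)*sin(1/2)

Sum of residues inside C: (-396/1105 + 48*I/1105)*exp(1/2)*sin(1/2) + (-63/340 + 27*I/170)*exp(-2/3 - I)*sin(2/3 + I)
∮_C f(z) dz = 2πi · ((-396/1105 + 48*I/1105)*exp(1/2)*sin(1/2) + (-63/340 + 27*I/170)*exp(-2/3 - I)*sin(2/3 + I)) = pi*(-96/1105 - 792*I/1105)*exp(1/2)*sin(1/2) + pi*(-27/85 - 63*I/170)*exp(-2/3 - I)*sin(2/3 + I)

Final answer: pi*(-96/1105 - 792*I/1105)*exp(1/2)*sin(1/2) + pi*(-27/85 - 63*I/170)*exp(-2/3 - I)*sin(2/3 + I)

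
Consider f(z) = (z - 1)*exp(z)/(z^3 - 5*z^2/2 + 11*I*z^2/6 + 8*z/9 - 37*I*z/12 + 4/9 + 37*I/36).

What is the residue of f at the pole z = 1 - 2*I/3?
Write f(z) = P(z)/Q(z) with P(z) = (z - 1)*exp(z) and Q(z) = z^3 - 5*z^2/2 + 11*I*z^2/6 + 8*z/9 - 37*I*z/12 + 4/9 + 37*I/36.
The denominator factors as Q(z) = (z - 1/2 + 2*I/3)*(z - 1 + 2*I/3)*(z - 1 + I/2), so z = 1 - 2*I/3 is a simple zero of Q and P is analytic there; z = 1 - 2*I/3 is therefore a simple pole and
  Res(f, z₀) = P(z₀)/Q'(z₀).

Q'(z) = 3*z^2 - 5*z + 11*I*z/3 + 8/9 - 37*I/12, so Q'(1 - 2*I/3) = -I/12.
P(1 - 2*I/3) = -2*I*exp(1 - 2*I/3)/3.

Res(f, 1 - 2*I/3) = (-2*I*exp(1 - 2*I/3)/3)/(-I/12) = 8*exp(1 - 2*I/3)

Final answer: 8*exp(1 - 2*I/3)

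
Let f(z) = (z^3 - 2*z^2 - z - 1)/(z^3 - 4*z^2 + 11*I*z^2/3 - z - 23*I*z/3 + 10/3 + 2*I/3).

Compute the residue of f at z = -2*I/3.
-41/194 + 107*I/582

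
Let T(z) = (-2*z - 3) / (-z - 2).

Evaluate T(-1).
Substitute z = -1:
  numerator:   -2*(-1) - 3 = -1
  denominator: -(-1) - 2 = -1
T(-1) = (-1)/(-1) = 1

Final answer: 1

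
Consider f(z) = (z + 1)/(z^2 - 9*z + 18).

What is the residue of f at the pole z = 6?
7/3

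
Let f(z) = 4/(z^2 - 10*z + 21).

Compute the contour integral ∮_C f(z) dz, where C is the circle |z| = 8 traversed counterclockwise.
0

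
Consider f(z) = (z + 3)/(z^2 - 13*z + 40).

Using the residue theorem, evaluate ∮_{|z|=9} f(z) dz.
2*I*pi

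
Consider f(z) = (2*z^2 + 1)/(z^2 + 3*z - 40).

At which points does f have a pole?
The singularities of f are the zeros of the denominator. Factoring,
  z^2 + 3*z - 40 = (z - 5)*(z + 8)
so the candidates are z = 5, z = -8.

Check the numerator P(z) = 2*z^2 + 1 at each one:
  P(5) = 51 ≠ 0, so z = 5 is a (simple) pole.
  P(-8) = 129 ≠ 0, so z = -8 is a (simple) pole.

Poles of f: {-8, 5}

Final answer: {-8, 5}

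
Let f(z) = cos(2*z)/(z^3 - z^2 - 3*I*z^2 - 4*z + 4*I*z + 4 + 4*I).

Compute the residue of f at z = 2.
Write f(z) = P(z)/Q(z) with P(z) = cos(2*z) and Q(z) = z^3 - z^2 - 3*I*z^2 - 4*z + 4*I*z + 4 + 4*I.
The denominator factors as Q(z) = (z - 2)*(z - 2*I)*(z + 1 - I), so z = 2 is a simple zero of Q and P is analytic there; z = 2 is therefore a simple pole and
  Res(f, z₀) = P(z₀)/Q'(z₀).

Q'(z) = 3*z^2 - 2*z - 6*I*z - 4 + 4*I, so Q'(2) = 4 - 8*I.
P(2) = cos(4).

Res(f, 2) = (cos(4))/(4 - 8*I) = (1/20 + I/10)*cos(4)

Final answer: (1/20 + I/10)*cos(4)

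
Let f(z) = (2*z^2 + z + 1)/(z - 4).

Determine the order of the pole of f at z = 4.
Factor the denominator:
  z - 4 = (z - 4)

The numerator P(z) = 2*z^2 + z + 1 has P(4) = 37 ≠ 0, so no factor of (z - 4) cancels.
Near z = 4 we can therefore write f(z) = g(z)/(z - 4) with g analytic at 4 and g(4) ≠ 0 (g is just the numerator).

Hence z = 4 is a pole of order 1.

Final answer: 1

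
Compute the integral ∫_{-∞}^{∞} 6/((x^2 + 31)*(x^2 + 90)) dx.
pi*(-31*sqrt(10) + 30*sqrt(31))/9145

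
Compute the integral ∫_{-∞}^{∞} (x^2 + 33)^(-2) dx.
Let f(z) = (z^2 + 33)^(-2). The denominator has no real zeros and deg Q - deg P = 4 ≥ 2, so the integral of f over the upper semicircle |z| = R tends to 0 as R → ∞. Closing the contour in the upper half-plane,
  ∫_{-∞}^{∞} f(x) dx = 2πi · Σ Res(f, z_k)  over the poles with Im z_k > 0.

Zeros of the denominator: z^2 + 33 = 0 gives z = ±sqrt(33)*I.
Upper half-plane: z = sqrt(33)*I (a pole of order 2).

Write f(z) = g(z)/(z - sqrt(33)*I)^2 with g(z) = (z + sqrt(33)*I)^(-2). For a double pole, Res(f, z₀) = g'(z₀):
  g'(z) = -2/(z + sqrt(33)*I)^3
  Res(f, sqrt(33)*I) = g'(sqrt(33)*I) = -sqrt(33)*I/4356

∫_{-∞}^{∞} f(x) dx = 2πi · (-sqrt(33)*I/4356) = sqrt(33)*pi/2178

Final answer: sqrt(33)*pi/2178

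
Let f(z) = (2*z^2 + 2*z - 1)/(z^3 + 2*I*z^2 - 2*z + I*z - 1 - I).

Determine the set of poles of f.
The singularities of f are the zeros of the denominator. Factoring,
  z^3 + 2*I*z^2 - 2*z + I*z - 1 - I = (z + 1)*(z + I)*(z - 1 + I)
so the candidates are z = -1, z = -I, z = 1 - I.

Check the numerator P(z) = 2*z^2 + 2*z - 1 at each one:
  P(-1) = -1 ≠ 0, so z = -1 is a (simple) pole.
  P(-I) = -3 - 2*I ≠ 0, so z = -I is a (simple) pole.
  P(1 - I) = 1 - 6*I ≠ 0, so z = 1 - I is a (simple) pole.

Poles of f: {-1, -I, 1 - I}

Final answer: {-1, -I, 1 - I}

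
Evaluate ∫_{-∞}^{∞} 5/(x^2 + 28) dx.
Let f(z) = 5/(z^2 + 28). The denominator has no real zeros and deg Q - deg P = 2 ≥ 2, so the integral of f over the upper semicircle |z| = R tends to 0 as R → ∞. Closing the contour in the upper half-plane,
  ∫_{-∞}^{∞} f(x) dx = 2πi · Σ Res(f, z_k)  over the poles with Im z_k > 0.

Zeros of the denominator: z^2 + 28 = 0 gives z = ±2*sqrt(7)*I.
Upper half-plane: z = 2*sqrt(7)*I (simple).

Each pole is a simple zero of Q(z) = z^2 + 28, so Res(f, z₀) = P(z₀)/Q'(z₀) with P(z) = 5, Q'(z) = 2*z:
  Res(f, 2*sqrt(7)*I) = (5)/(4*sqrt(7)*I) = -5*sqrt(7)*I/28

∫_{-∞}^{∞} f(x) dx = 2πi · (-5*sqrt(7)*I/28) = 5*sqrt(7)*pi/14

Final answer: 5*sqrt(7)*pi/14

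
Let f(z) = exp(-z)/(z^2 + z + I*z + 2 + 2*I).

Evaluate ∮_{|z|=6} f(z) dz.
By the residue theorem, ∮_C f(z) dz = 2πi · (sum of the residues of f at the poles inside |z| = 6).

The denominator factors as (z + 1 - I)*(z + 2*I), so the singularities of f are simple poles at z = -1 + I, z = -2*I.
  |-1 + I|² = 2 < 36 = 6², so this pole is inside the contour.
  |-2*I|² = 4 < 36 = 6², so this pole is inside the contour.

With P(z) = exp(-z) and Q(z) = z^2 + z + I*z + 2 + 2*I, each pole is simple, so Res(f, z₀) = P(z₀)/Q'(z₀) with Q'(z) = 2*z + 1 + I.
  Res(f, -1 + I) = P(-1 + I)/Q'(-1 + I) = (exp(1 - I))/(-1 + 3*I) = (-1/10 - 3*I/10)*exp(1 - I)
  Res(f, -2*I) = P(-2*I)/Q'(-2*I) = (exp(2*I))/(1 - 3*I) = (1/10 + 3*I/10)*exp(2*I)

Sum of residues inside C: (-1/10 - 3*I/10)*exp(1 - I) + (1/10 + 3*I/10)*exp(2*I)
∮_C f(z) dz = 2πi · ((-1/10 - 3*I/10)*exp(1 - I) + (1/10 + 3*I/10)*exp(2*I)) = pi*(3/5 - I/5)*exp(1 - I) + pi*(-3/5 + I/5)*exp(2*I)

Final answer: pi*(3/5 - I/5)*exp(1 - I) + pi*(-3/5 + I/5)*exp(2*I)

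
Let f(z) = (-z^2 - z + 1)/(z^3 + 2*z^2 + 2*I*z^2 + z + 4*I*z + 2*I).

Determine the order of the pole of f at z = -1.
2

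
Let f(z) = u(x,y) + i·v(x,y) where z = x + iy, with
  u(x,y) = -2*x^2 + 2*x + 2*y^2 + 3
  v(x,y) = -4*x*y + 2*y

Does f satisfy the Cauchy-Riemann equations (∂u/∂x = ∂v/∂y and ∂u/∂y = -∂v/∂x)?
∂u/∂x = 2 - 4*x
∂v/∂y = 2 - 4*x
∂u/∂y = 4*y
∂v/∂x = -4*y
∂u/∂x = ∂v/∂y and ∂u/∂y = -∂v/∂x hold identically; f is analytic.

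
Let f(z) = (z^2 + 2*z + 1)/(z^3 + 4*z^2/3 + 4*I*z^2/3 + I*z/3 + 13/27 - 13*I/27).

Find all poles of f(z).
The singularities of f are the zeros of the denominator. Factoring,
  z^3 + 4*z^2/3 + 4*I*z^2/3 + I*z/3 + 13/27 - 13*I/27 = (z - 1/3 - I/3)*(z + 1 + 2*I/3)*(z + 2/3 + I)
so the candidates are z = 1/3 + I/3, z = -1 - 2*I/3, z = -2/3 - I.

Check the numerator P(z) = z^2 + 2*z + 1 at each one:
  P(1/3 + I/3) = 5/3 + 8*I/9 ≠ 0, so z = 1/3 + I/3 is a (simple) pole.
  P(-1 - 2*I/3) = -4/9 ≠ 0, so z = -1 - 2*I/3 is a (simple) pole.
  P(-2/3 - I) = -8/9 - 2*I/3 ≠ 0, so z = -2/3 - I is a (simple) pole.

Poles of f: {-1 - 2*I/3, -2/3 - I, 1/3 + I/3}

Final answer: {-1 - 2*I/3, -2/3 - I, 1/3 + I/3}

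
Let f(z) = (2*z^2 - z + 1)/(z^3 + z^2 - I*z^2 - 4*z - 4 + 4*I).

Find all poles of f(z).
The singularities of f are the zeros of the denominator. Factoring,
  z^3 + z^2 - I*z^2 - 4*z - 4 + 4*I = (z - 2)*(z + 2)*(z + 1 - I)
so the candidates are z = 2, z = -2, z = -1 + I.

Check the numerator P(z) = 2*z^2 - z + 1 at each one:
  P(2) = 7 ≠ 0, so z = 2 is a (simple) pole.
  P(-2) = 11 ≠ 0, so z = -2 is a (simple) pole.
  P(-1 + I) = 2 - 5*I ≠ 0, so z = -1 + I is a (simple) pole.

Poles of f: {-2, -1 + I, 2}

Final answer: {-2, -1 + I, 2}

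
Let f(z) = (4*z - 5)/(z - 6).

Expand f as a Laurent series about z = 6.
19/(z - 6) + 4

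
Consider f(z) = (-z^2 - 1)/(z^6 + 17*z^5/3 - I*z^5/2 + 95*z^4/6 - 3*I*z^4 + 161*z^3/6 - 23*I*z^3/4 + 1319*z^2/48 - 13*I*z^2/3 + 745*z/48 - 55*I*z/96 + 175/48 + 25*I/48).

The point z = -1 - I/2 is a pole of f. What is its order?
Factor the denominator:
  z^6 + 17*z^5/3 - I*z^5/2 + 95*z^4/6 - 3*I*z^4 + 161*z^3/6 - 23*I*z^3/4 + 1319*z^2/48 - 13*I*z^2/3 + 745*z/48 - 55*I*z/96 + 175/48 + 25*I/48 = (z + 1 + I/2)^4*(z + 2/3 - 2*I)*(z + 1 - I/2)

The numerator P(z) = -z^2 - 1 has P(-1 - I/2) = -7/4 - I ≠ 0, so no factor of (z + 1 + I/2) cancels.
Near z = -1 - I/2 we can therefore write f(z) = g(z)/(z + 1 + I/2)^4 with g analytic at -1 - I/2 and g(-1 - I/2) ≠ 0 (g is the numerator divided by the remaining denominator factors).

Hence z = -1 - I/2 is a pole of order 4.

Final answer: 4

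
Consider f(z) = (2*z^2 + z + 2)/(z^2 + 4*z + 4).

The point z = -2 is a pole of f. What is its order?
2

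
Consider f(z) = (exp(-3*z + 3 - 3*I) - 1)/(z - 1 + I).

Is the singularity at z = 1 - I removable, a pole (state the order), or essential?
Let u = z - 1 + I. The exponent is -3*z + 3 - 3*I = -3u, so
  f = (e^(-3u) - 1)/u = ((-3u) + (-3u)^2/2 + (-3u)^3/6 + ...)/u = -3 + (9/2)*u + (-9/2)*u^2 + ...
The Laurent expansion about u = 0 has no negative powers; equivalently lim_{z→1 - I} f(z) = -3 exists and is finite.
So the singularity is removable.

Final answer: removable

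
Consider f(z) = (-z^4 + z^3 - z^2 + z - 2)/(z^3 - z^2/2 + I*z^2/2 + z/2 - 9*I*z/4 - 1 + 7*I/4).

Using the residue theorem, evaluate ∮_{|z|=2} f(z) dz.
By the residue theorem, ∮_C f(z) dz = 2πi · (sum of the residues of f at the poles inside |z| = 2).

The denominator factors as (z - 1)*(z - 1/2 - I)*(z + 1 + 3*I/2), so the singularities of f are simple poles at z = 1, z = 1/2 + I, z = -1 - 3*I/2.
  |1|² = 1 < 4 = 2², so this pole is inside the contour.
  |1/2 + I|² = 5/4 < 4 = 2², so this pole is inside the contour.
  |-1 - 3*I/2|² = 13/4 < 4 = 2², so this pole is inside the contour.

With P(z) = -z^4 + z^3 - z^2 + z - 2 and Q(z) = z^3 - z^2/2 + I*z^2/2 + z/2 - 9*I*z/4 - 1 + 7*I/4, each pole is simple, so Res(f, z₀) = P(z₀)/Q'(z₀) with Q'(z) = 3*z^2 - z + I*z + 1/2 - 9*I/4.
  Res(f, 1) = P(1)/Q'(1) = (-2)/(5/2 - 5*I/4) = -16/25 - 8*I/25
  Res(f, 1/2 + I) = P(1/2 + I)/Q'(1/2 + I) = (-27/16 + 5*I/4)/(-13/4 + I/4) = 371/680 - 233*I/680
  Res(f, -1 - 3*I/2) = P(-1 - 3*I/2)/Q'(-1 - 3*I/2) = (183/16 + 15*I/8)/(-3/4 + 29*I/4) = 321/3400 - 5397*I/3400

Sum of residues inside C: -9*I/4
∮_C f(z) dz = 2πi · (-9*I/4) = 9*pi/2

Final answer: 9*pi/2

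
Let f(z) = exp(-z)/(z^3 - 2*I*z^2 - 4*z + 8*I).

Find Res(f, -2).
Write f(z) = P(z)/Q(z) with P(z) = exp(-z) and Q(z) = z^3 - 2*I*z^2 - 4*z + 8*I.
The denominator factors as Q(z) = (z - 2)*(z + 2)*(z - 2*I), so z = -2 is a simple zero of Q and P is analytic there; z = -2 is therefore a simple pole and
  Res(f, z₀) = P(z₀)/Q'(z₀).

Q'(z) = 3*z^2 - 4*I*z - 4, so Q'(-2) = 8 + 8*I.
P(-2) = exp(2).

Res(f, -2) = (exp(2))/(8 + 8*I) = (1/16 - I/16)*exp(2)

Final answer: (1/16 - I/16)*exp(2)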